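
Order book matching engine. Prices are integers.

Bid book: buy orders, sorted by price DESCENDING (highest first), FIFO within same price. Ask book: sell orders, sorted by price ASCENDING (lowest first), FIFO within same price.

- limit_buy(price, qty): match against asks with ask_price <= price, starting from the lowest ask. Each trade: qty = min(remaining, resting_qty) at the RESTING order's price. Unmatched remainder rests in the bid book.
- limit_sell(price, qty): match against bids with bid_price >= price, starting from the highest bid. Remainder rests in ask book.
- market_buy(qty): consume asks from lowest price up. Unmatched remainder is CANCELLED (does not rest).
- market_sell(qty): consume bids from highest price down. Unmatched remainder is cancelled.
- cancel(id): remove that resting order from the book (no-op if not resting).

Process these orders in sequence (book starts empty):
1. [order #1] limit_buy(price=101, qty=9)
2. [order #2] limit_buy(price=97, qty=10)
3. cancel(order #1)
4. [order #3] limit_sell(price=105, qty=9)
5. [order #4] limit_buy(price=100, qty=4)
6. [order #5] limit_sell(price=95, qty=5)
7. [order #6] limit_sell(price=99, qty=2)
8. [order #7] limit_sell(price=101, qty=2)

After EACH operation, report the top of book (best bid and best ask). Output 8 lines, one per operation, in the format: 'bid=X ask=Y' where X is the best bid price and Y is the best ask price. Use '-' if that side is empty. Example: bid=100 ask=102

Answer: bid=101 ask=-
bid=101 ask=-
bid=97 ask=-
bid=97 ask=105
bid=100 ask=105
bid=97 ask=105
bid=97 ask=99
bid=97 ask=99

Derivation:
After op 1 [order #1] limit_buy(price=101, qty=9): fills=none; bids=[#1:9@101] asks=[-]
After op 2 [order #2] limit_buy(price=97, qty=10): fills=none; bids=[#1:9@101 #2:10@97] asks=[-]
After op 3 cancel(order #1): fills=none; bids=[#2:10@97] asks=[-]
After op 4 [order #3] limit_sell(price=105, qty=9): fills=none; bids=[#2:10@97] asks=[#3:9@105]
After op 5 [order #4] limit_buy(price=100, qty=4): fills=none; bids=[#4:4@100 #2:10@97] asks=[#3:9@105]
After op 6 [order #5] limit_sell(price=95, qty=5): fills=#4x#5:4@100 #2x#5:1@97; bids=[#2:9@97] asks=[#3:9@105]
After op 7 [order #6] limit_sell(price=99, qty=2): fills=none; bids=[#2:9@97] asks=[#6:2@99 #3:9@105]
After op 8 [order #7] limit_sell(price=101, qty=2): fills=none; bids=[#2:9@97] asks=[#6:2@99 #7:2@101 #3:9@105]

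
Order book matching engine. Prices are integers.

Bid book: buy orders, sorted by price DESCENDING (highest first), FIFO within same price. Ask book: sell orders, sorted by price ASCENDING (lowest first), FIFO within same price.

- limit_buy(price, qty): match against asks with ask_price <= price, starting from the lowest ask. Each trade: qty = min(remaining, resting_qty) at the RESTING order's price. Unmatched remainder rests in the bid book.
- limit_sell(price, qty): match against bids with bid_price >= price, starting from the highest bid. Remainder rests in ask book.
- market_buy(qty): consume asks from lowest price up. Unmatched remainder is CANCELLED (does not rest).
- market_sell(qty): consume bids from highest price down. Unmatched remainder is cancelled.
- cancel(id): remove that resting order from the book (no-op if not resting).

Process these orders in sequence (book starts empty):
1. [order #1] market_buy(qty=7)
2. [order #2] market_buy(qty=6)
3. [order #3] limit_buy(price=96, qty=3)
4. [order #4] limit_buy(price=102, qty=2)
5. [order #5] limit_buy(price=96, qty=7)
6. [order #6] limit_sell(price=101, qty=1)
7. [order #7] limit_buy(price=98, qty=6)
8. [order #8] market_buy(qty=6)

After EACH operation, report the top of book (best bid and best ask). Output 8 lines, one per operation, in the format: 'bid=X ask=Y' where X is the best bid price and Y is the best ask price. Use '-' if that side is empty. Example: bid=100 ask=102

After op 1 [order #1] market_buy(qty=7): fills=none; bids=[-] asks=[-]
After op 2 [order #2] market_buy(qty=6): fills=none; bids=[-] asks=[-]
After op 3 [order #3] limit_buy(price=96, qty=3): fills=none; bids=[#3:3@96] asks=[-]
After op 4 [order #4] limit_buy(price=102, qty=2): fills=none; bids=[#4:2@102 #3:3@96] asks=[-]
After op 5 [order #5] limit_buy(price=96, qty=7): fills=none; bids=[#4:2@102 #3:3@96 #5:7@96] asks=[-]
After op 6 [order #6] limit_sell(price=101, qty=1): fills=#4x#6:1@102; bids=[#4:1@102 #3:3@96 #5:7@96] asks=[-]
After op 7 [order #7] limit_buy(price=98, qty=6): fills=none; bids=[#4:1@102 #7:6@98 #3:3@96 #5:7@96] asks=[-]
After op 8 [order #8] market_buy(qty=6): fills=none; bids=[#4:1@102 #7:6@98 #3:3@96 #5:7@96] asks=[-]

Answer: bid=- ask=-
bid=- ask=-
bid=96 ask=-
bid=102 ask=-
bid=102 ask=-
bid=102 ask=-
bid=102 ask=-
bid=102 ask=-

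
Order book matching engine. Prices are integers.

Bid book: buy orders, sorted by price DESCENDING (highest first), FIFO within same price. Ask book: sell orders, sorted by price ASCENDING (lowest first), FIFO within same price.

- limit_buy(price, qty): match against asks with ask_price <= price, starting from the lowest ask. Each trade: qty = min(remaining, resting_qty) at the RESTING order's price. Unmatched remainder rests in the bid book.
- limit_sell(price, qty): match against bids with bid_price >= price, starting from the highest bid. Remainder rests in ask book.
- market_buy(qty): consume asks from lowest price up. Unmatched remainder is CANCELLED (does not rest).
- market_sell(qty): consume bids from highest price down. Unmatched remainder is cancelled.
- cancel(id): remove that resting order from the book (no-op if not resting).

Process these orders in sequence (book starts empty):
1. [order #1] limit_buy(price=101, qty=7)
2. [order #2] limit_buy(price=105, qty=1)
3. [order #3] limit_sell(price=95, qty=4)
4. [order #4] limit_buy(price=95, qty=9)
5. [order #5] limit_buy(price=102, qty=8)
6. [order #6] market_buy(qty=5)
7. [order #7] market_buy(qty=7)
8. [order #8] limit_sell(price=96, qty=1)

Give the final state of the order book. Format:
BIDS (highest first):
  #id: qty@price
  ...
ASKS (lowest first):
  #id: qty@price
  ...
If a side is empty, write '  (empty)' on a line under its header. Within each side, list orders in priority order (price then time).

Answer: BIDS (highest first):
  #5: 7@102
  #1: 4@101
  #4: 9@95
ASKS (lowest first):
  (empty)

Derivation:
After op 1 [order #1] limit_buy(price=101, qty=7): fills=none; bids=[#1:7@101] asks=[-]
After op 2 [order #2] limit_buy(price=105, qty=1): fills=none; bids=[#2:1@105 #1:7@101] asks=[-]
After op 3 [order #3] limit_sell(price=95, qty=4): fills=#2x#3:1@105 #1x#3:3@101; bids=[#1:4@101] asks=[-]
After op 4 [order #4] limit_buy(price=95, qty=9): fills=none; bids=[#1:4@101 #4:9@95] asks=[-]
After op 5 [order #5] limit_buy(price=102, qty=8): fills=none; bids=[#5:8@102 #1:4@101 #4:9@95] asks=[-]
After op 6 [order #6] market_buy(qty=5): fills=none; bids=[#5:8@102 #1:4@101 #4:9@95] asks=[-]
After op 7 [order #7] market_buy(qty=7): fills=none; bids=[#5:8@102 #1:4@101 #4:9@95] asks=[-]
After op 8 [order #8] limit_sell(price=96, qty=1): fills=#5x#8:1@102; bids=[#5:7@102 #1:4@101 #4:9@95] asks=[-]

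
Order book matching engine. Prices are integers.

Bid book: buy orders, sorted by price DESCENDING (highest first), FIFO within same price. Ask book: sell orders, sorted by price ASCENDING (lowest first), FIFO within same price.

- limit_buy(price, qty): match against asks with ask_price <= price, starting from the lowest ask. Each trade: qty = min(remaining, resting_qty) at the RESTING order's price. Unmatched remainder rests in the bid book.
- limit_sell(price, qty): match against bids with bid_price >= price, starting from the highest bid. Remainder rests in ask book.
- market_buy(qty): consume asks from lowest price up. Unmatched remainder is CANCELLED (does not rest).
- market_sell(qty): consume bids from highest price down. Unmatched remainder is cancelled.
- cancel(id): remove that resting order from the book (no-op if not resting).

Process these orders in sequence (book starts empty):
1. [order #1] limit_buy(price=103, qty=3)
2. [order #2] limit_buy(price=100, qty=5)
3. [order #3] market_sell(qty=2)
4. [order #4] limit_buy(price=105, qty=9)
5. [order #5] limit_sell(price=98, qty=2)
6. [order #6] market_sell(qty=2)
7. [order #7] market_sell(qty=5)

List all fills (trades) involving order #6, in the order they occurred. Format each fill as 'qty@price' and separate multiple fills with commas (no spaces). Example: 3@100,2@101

Answer: 2@105

Derivation:
After op 1 [order #1] limit_buy(price=103, qty=3): fills=none; bids=[#1:3@103] asks=[-]
After op 2 [order #2] limit_buy(price=100, qty=5): fills=none; bids=[#1:3@103 #2:5@100] asks=[-]
After op 3 [order #3] market_sell(qty=2): fills=#1x#3:2@103; bids=[#1:1@103 #2:5@100] asks=[-]
After op 4 [order #4] limit_buy(price=105, qty=9): fills=none; bids=[#4:9@105 #1:1@103 #2:5@100] asks=[-]
After op 5 [order #5] limit_sell(price=98, qty=2): fills=#4x#5:2@105; bids=[#4:7@105 #1:1@103 #2:5@100] asks=[-]
After op 6 [order #6] market_sell(qty=2): fills=#4x#6:2@105; bids=[#4:5@105 #1:1@103 #2:5@100] asks=[-]
After op 7 [order #7] market_sell(qty=5): fills=#4x#7:5@105; bids=[#1:1@103 #2:5@100] asks=[-]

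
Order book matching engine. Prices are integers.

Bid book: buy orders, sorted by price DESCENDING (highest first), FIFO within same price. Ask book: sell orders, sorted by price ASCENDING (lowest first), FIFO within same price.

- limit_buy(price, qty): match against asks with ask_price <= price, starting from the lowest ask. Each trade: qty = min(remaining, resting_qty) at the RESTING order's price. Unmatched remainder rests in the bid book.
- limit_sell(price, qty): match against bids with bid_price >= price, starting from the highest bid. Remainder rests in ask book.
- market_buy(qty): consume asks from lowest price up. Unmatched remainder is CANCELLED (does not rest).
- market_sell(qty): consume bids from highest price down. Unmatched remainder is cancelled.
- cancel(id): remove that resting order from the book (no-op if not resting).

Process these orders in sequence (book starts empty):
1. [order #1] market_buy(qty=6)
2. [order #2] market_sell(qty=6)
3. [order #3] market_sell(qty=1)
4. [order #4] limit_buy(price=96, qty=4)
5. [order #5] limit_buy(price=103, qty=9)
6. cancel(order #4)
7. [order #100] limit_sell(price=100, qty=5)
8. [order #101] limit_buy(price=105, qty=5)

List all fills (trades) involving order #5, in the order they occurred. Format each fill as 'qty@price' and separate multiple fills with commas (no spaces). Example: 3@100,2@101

Answer: 5@103

Derivation:
After op 1 [order #1] market_buy(qty=6): fills=none; bids=[-] asks=[-]
After op 2 [order #2] market_sell(qty=6): fills=none; bids=[-] asks=[-]
After op 3 [order #3] market_sell(qty=1): fills=none; bids=[-] asks=[-]
After op 4 [order #4] limit_buy(price=96, qty=4): fills=none; bids=[#4:4@96] asks=[-]
After op 5 [order #5] limit_buy(price=103, qty=9): fills=none; bids=[#5:9@103 #4:4@96] asks=[-]
After op 6 cancel(order #4): fills=none; bids=[#5:9@103] asks=[-]
After op 7 [order #100] limit_sell(price=100, qty=5): fills=#5x#100:5@103; bids=[#5:4@103] asks=[-]
After op 8 [order #101] limit_buy(price=105, qty=5): fills=none; bids=[#101:5@105 #5:4@103] asks=[-]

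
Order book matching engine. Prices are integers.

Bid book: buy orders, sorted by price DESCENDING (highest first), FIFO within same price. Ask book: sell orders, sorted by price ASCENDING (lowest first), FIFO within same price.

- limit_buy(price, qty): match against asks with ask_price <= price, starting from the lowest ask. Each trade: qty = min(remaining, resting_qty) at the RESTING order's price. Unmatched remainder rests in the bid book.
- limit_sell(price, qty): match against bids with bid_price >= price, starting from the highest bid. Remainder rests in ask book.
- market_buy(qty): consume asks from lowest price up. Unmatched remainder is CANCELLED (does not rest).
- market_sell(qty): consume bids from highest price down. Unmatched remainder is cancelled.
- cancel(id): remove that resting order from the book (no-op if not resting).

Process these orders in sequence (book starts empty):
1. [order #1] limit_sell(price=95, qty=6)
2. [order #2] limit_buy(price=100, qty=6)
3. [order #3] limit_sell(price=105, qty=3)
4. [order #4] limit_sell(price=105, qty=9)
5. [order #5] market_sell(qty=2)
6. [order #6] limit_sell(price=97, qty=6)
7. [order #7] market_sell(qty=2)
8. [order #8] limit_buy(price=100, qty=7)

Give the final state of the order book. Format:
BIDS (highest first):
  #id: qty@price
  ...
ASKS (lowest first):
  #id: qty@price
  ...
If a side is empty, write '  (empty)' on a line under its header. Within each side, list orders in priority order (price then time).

After op 1 [order #1] limit_sell(price=95, qty=6): fills=none; bids=[-] asks=[#1:6@95]
After op 2 [order #2] limit_buy(price=100, qty=6): fills=#2x#1:6@95; bids=[-] asks=[-]
After op 3 [order #3] limit_sell(price=105, qty=3): fills=none; bids=[-] asks=[#3:3@105]
After op 4 [order #4] limit_sell(price=105, qty=9): fills=none; bids=[-] asks=[#3:3@105 #4:9@105]
After op 5 [order #5] market_sell(qty=2): fills=none; bids=[-] asks=[#3:3@105 #4:9@105]
After op 6 [order #6] limit_sell(price=97, qty=6): fills=none; bids=[-] asks=[#6:6@97 #3:3@105 #4:9@105]
After op 7 [order #7] market_sell(qty=2): fills=none; bids=[-] asks=[#6:6@97 #3:3@105 #4:9@105]
After op 8 [order #8] limit_buy(price=100, qty=7): fills=#8x#6:6@97; bids=[#8:1@100] asks=[#3:3@105 #4:9@105]

Answer: BIDS (highest first):
  #8: 1@100
ASKS (lowest first):
  #3: 3@105
  #4: 9@105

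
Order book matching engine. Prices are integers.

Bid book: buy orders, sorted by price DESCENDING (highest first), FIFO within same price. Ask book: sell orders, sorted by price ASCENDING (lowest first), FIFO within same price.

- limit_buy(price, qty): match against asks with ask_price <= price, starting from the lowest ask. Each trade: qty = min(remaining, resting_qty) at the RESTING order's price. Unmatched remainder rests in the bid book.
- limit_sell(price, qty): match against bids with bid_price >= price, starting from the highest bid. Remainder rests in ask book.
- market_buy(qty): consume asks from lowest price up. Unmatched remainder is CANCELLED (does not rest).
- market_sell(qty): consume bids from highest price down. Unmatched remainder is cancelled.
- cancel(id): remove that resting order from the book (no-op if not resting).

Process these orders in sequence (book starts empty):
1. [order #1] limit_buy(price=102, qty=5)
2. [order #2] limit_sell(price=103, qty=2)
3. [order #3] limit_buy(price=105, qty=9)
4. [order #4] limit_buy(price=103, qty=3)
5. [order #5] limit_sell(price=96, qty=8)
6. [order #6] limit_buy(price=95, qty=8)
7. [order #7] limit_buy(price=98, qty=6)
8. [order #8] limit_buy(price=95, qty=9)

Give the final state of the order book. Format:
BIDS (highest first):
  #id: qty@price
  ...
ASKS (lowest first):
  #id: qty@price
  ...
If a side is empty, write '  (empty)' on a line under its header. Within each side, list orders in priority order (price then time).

After op 1 [order #1] limit_buy(price=102, qty=5): fills=none; bids=[#1:5@102] asks=[-]
After op 2 [order #2] limit_sell(price=103, qty=2): fills=none; bids=[#1:5@102] asks=[#2:2@103]
After op 3 [order #3] limit_buy(price=105, qty=9): fills=#3x#2:2@103; bids=[#3:7@105 #1:5@102] asks=[-]
After op 4 [order #4] limit_buy(price=103, qty=3): fills=none; bids=[#3:7@105 #4:3@103 #1:5@102] asks=[-]
After op 5 [order #5] limit_sell(price=96, qty=8): fills=#3x#5:7@105 #4x#5:1@103; bids=[#4:2@103 #1:5@102] asks=[-]
After op 6 [order #6] limit_buy(price=95, qty=8): fills=none; bids=[#4:2@103 #1:5@102 #6:8@95] asks=[-]
After op 7 [order #7] limit_buy(price=98, qty=6): fills=none; bids=[#4:2@103 #1:5@102 #7:6@98 #6:8@95] asks=[-]
After op 8 [order #8] limit_buy(price=95, qty=9): fills=none; bids=[#4:2@103 #1:5@102 #7:6@98 #6:8@95 #8:9@95] asks=[-]

Answer: BIDS (highest first):
  #4: 2@103
  #1: 5@102
  #7: 6@98
  #6: 8@95
  #8: 9@95
ASKS (lowest first):
  (empty)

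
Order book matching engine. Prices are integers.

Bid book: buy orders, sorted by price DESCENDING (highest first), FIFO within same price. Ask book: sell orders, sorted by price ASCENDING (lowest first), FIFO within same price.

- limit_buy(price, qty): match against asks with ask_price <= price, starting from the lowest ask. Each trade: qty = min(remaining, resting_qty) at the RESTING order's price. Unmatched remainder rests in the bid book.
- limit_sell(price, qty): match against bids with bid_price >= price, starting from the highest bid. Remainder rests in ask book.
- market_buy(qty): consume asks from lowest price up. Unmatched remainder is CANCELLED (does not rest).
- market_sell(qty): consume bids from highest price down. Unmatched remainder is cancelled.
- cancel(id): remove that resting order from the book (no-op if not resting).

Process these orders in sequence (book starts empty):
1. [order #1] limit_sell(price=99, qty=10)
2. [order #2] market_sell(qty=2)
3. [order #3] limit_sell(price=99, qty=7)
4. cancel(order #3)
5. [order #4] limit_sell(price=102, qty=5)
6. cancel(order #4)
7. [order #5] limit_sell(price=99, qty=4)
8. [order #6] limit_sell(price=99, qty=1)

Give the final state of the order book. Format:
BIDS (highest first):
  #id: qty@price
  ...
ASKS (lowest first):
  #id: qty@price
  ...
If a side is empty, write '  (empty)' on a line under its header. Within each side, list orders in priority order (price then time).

After op 1 [order #1] limit_sell(price=99, qty=10): fills=none; bids=[-] asks=[#1:10@99]
After op 2 [order #2] market_sell(qty=2): fills=none; bids=[-] asks=[#1:10@99]
After op 3 [order #3] limit_sell(price=99, qty=7): fills=none; bids=[-] asks=[#1:10@99 #3:7@99]
After op 4 cancel(order #3): fills=none; bids=[-] asks=[#1:10@99]
After op 5 [order #4] limit_sell(price=102, qty=5): fills=none; bids=[-] asks=[#1:10@99 #4:5@102]
After op 6 cancel(order #4): fills=none; bids=[-] asks=[#1:10@99]
After op 7 [order #5] limit_sell(price=99, qty=4): fills=none; bids=[-] asks=[#1:10@99 #5:4@99]
After op 8 [order #6] limit_sell(price=99, qty=1): fills=none; bids=[-] asks=[#1:10@99 #5:4@99 #6:1@99]

Answer: BIDS (highest first):
  (empty)
ASKS (lowest first):
  #1: 10@99
  #5: 4@99
  #6: 1@99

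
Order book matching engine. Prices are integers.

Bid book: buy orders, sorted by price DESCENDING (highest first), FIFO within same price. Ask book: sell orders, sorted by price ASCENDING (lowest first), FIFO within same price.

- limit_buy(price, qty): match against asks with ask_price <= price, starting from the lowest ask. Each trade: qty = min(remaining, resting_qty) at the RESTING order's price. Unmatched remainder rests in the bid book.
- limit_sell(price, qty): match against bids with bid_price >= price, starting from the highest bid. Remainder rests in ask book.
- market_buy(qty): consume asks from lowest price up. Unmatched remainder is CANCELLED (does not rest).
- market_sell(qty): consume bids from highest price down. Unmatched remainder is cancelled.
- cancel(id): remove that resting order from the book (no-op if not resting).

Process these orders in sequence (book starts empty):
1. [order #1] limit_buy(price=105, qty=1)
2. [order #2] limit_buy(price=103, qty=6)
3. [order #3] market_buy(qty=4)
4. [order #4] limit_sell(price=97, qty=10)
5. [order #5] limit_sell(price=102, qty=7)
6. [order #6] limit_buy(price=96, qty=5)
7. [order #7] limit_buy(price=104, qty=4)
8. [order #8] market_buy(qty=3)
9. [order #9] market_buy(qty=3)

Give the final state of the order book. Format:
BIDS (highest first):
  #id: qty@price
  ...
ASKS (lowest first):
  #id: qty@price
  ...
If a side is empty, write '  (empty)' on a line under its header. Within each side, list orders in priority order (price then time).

After op 1 [order #1] limit_buy(price=105, qty=1): fills=none; bids=[#1:1@105] asks=[-]
After op 2 [order #2] limit_buy(price=103, qty=6): fills=none; bids=[#1:1@105 #2:6@103] asks=[-]
After op 3 [order #3] market_buy(qty=4): fills=none; bids=[#1:1@105 #2:6@103] asks=[-]
After op 4 [order #4] limit_sell(price=97, qty=10): fills=#1x#4:1@105 #2x#4:6@103; bids=[-] asks=[#4:3@97]
After op 5 [order #5] limit_sell(price=102, qty=7): fills=none; bids=[-] asks=[#4:3@97 #5:7@102]
After op 6 [order #6] limit_buy(price=96, qty=5): fills=none; bids=[#6:5@96] asks=[#4:3@97 #5:7@102]
After op 7 [order #7] limit_buy(price=104, qty=4): fills=#7x#4:3@97 #7x#5:1@102; bids=[#6:5@96] asks=[#5:6@102]
After op 8 [order #8] market_buy(qty=3): fills=#8x#5:3@102; bids=[#6:5@96] asks=[#5:3@102]
After op 9 [order #9] market_buy(qty=3): fills=#9x#5:3@102; bids=[#6:5@96] asks=[-]

Answer: BIDS (highest first):
  #6: 5@96
ASKS (lowest first):
  (empty)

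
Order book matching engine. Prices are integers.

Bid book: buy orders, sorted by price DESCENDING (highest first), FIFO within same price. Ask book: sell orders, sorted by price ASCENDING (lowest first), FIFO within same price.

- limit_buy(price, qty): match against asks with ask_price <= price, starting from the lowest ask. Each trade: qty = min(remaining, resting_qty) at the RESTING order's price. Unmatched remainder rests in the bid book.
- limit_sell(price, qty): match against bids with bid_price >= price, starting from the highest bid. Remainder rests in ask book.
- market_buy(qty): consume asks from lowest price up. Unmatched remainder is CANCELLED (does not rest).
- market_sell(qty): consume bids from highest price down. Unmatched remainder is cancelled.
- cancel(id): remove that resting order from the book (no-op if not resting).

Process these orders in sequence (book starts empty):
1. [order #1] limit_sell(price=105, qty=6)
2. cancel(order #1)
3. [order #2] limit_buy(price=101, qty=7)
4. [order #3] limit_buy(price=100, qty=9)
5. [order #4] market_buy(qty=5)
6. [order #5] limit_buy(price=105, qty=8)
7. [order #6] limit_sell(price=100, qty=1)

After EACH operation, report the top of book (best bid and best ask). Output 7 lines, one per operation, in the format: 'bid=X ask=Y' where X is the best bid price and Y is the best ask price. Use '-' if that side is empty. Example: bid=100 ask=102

After op 1 [order #1] limit_sell(price=105, qty=6): fills=none; bids=[-] asks=[#1:6@105]
After op 2 cancel(order #1): fills=none; bids=[-] asks=[-]
After op 3 [order #2] limit_buy(price=101, qty=7): fills=none; bids=[#2:7@101] asks=[-]
After op 4 [order #3] limit_buy(price=100, qty=9): fills=none; bids=[#2:7@101 #3:9@100] asks=[-]
After op 5 [order #4] market_buy(qty=5): fills=none; bids=[#2:7@101 #3:9@100] asks=[-]
After op 6 [order #5] limit_buy(price=105, qty=8): fills=none; bids=[#5:8@105 #2:7@101 #3:9@100] asks=[-]
After op 7 [order #6] limit_sell(price=100, qty=1): fills=#5x#6:1@105; bids=[#5:7@105 #2:7@101 #3:9@100] asks=[-]

Answer: bid=- ask=105
bid=- ask=-
bid=101 ask=-
bid=101 ask=-
bid=101 ask=-
bid=105 ask=-
bid=105 ask=-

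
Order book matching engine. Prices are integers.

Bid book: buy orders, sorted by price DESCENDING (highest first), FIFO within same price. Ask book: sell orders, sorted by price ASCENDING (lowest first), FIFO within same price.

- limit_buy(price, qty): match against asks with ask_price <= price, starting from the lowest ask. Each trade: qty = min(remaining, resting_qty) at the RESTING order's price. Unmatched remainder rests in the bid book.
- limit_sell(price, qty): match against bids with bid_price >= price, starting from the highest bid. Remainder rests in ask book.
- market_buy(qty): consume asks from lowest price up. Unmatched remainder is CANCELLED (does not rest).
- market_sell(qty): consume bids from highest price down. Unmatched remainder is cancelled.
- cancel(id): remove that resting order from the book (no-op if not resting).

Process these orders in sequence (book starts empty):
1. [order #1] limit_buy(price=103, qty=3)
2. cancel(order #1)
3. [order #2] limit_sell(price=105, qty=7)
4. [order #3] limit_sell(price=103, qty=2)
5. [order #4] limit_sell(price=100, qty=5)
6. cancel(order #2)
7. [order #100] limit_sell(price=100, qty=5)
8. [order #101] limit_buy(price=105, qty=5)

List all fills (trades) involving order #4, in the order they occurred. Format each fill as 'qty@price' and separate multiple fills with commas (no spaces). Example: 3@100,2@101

After op 1 [order #1] limit_buy(price=103, qty=3): fills=none; bids=[#1:3@103] asks=[-]
After op 2 cancel(order #1): fills=none; bids=[-] asks=[-]
After op 3 [order #2] limit_sell(price=105, qty=7): fills=none; bids=[-] asks=[#2:7@105]
After op 4 [order #3] limit_sell(price=103, qty=2): fills=none; bids=[-] asks=[#3:2@103 #2:7@105]
After op 5 [order #4] limit_sell(price=100, qty=5): fills=none; bids=[-] asks=[#4:5@100 #3:2@103 #2:7@105]
After op 6 cancel(order #2): fills=none; bids=[-] asks=[#4:5@100 #3:2@103]
After op 7 [order #100] limit_sell(price=100, qty=5): fills=none; bids=[-] asks=[#4:5@100 #100:5@100 #3:2@103]
After op 8 [order #101] limit_buy(price=105, qty=5): fills=#101x#4:5@100; bids=[-] asks=[#100:5@100 #3:2@103]

Answer: 5@100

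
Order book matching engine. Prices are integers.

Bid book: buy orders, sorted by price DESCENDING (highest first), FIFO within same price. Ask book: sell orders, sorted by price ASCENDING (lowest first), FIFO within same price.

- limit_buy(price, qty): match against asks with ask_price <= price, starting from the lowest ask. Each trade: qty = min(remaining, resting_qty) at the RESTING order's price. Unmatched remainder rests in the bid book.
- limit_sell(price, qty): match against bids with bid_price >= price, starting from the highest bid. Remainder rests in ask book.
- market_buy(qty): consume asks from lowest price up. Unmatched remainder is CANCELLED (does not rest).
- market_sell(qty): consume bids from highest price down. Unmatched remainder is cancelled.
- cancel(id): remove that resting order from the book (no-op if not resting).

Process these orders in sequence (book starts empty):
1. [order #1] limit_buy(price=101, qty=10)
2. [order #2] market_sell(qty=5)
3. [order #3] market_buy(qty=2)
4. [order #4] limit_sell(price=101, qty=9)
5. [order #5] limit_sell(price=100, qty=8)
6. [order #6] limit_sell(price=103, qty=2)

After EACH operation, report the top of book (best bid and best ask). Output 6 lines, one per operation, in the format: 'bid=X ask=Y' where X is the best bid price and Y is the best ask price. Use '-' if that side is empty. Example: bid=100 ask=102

After op 1 [order #1] limit_buy(price=101, qty=10): fills=none; bids=[#1:10@101] asks=[-]
After op 2 [order #2] market_sell(qty=5): fills=#1x#2:5@101; bids=[#1:5@101] asks=[-]
After op 3 [order #3] market_buy(qty=2): fills=none; bids=[#1:5@101] asks=[-]
After op 4 [order #4] limit_sell(price=101, qty=9): fills=#1x#4:5@101; bids=[-] asks=[#4:4@101]
After op 5 [order #5] limit_sell(price=100, qty=8): fills=none; bids=[-] asks=[#5:8@100 #4:4@101]
After op 6 [order #6] limit_sell(price=103, qty=2): fills=none; bids=[-] asks=[#5:8@100 #4:4@101 #6:2@103]

Answer: bid=101 ask=-
bid=101 ask=-
bid=101 ask=-
bid=- ask=101
bid=- ask=100
bid=- ask=100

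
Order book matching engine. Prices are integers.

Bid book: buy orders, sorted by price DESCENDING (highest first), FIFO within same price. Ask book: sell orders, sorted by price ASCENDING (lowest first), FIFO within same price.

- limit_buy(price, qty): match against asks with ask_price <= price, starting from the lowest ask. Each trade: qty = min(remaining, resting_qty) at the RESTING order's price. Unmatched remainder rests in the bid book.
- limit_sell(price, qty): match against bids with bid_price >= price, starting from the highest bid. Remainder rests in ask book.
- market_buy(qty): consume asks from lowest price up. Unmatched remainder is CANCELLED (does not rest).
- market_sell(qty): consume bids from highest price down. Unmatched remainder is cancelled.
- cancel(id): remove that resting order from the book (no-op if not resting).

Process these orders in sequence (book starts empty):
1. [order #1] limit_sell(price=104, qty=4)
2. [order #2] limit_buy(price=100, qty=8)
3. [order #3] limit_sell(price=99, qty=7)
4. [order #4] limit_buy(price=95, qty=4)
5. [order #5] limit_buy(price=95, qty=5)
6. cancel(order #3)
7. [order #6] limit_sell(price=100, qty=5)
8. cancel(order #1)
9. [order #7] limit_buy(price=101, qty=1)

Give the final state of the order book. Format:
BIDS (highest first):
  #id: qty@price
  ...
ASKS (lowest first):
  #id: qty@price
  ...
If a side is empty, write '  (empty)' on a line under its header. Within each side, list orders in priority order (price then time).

Answer: BIDS (highest first):
  #4: 4@95
  #5: 5@95
ASKS (lowest first):
  #6: 3@100

Derivation:
After op 1 [order #1] limit_sell(price=104, qty=4): fills=none; bids=[-] asks=[#1:4@104]
After op 2 [order #2] limit_buy(price=100, qty=8): fills=none; bids=[#2:8@100] asks=[#1:4@104]
After op 3 [order #3] limit_sell(price=99, qty=7): fills=#2x#3:7@100; bids=[#2:1@100] asks=[#1:4@104]
After op 4 [order #4] limit_buy(price=95, qty=4): fills=none; bids=[#2:1@100 #4:4@95] asks=[#1:4@104]
After op 5 [order #5] limit_buy(price=95, qty=5): fills=none; bids=[#2:1@100 #4:4@95 #5:5@95] asks=[#1:4@104]
After op 6 cancel(order #3): fills=none; bids=[#2:1@100 #4:4@95 #5:5@95] asks=[#1:4@104]
After op 7 [order #6] limit_sell(price=100, qty=5): fills=#2x#6:1@100; bids=[#4:4@95 #5:5@95] asks=[#6:4@100 #1:4@104]
After op 8 cancel(order #1): fills=none; bids=[#4:4@95 #5:5@95] asks=[#6:4@100]
After op 9 [order #7] limit_buy(price=101, qty=1): fills=#7x#6:1@100; bids=[#4:4@95 #5:5@95] asks=[#6:3@100]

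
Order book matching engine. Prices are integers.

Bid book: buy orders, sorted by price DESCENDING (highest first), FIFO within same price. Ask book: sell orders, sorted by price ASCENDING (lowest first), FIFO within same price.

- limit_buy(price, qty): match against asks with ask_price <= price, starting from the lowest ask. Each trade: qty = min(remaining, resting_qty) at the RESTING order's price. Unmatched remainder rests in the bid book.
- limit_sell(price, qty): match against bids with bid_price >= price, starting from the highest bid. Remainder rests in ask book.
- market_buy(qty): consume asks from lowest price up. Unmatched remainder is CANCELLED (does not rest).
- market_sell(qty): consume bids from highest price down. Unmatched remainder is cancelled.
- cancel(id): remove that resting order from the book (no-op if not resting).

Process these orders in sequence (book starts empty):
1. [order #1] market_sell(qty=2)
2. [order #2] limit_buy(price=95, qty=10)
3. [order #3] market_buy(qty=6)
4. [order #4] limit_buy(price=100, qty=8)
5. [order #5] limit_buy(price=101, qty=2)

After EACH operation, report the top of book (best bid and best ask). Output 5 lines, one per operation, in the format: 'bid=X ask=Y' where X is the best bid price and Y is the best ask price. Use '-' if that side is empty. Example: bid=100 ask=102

After op 1 [order #1] market_sell(qty=2): fills=none; bids=[-] asks=[-]
After op 2 [order #2] limit_buy(price=95, qty=10): fills=none; bids=[#2:10@95] asks=[-]
After op 3 [order #3] market_buy(qty=6): fills=none; bids=[#2:10@95] asks=[-]
After op 4 [order #4] limit_buy(price=100, qty=8): fills=none; bids=[#4:8@100 #2:10@95] asks=[-]
After op 5 [order #5] limit_buy(price=101, qty=2): fills=none; bids=[#5:2@101 #4:8@100 #2:10@95] asks=[-]

Answer: bid=- ask=-
bid=95 ask=-
bid=95 ask=-
bid=100 ask=-
bid=101 ask=-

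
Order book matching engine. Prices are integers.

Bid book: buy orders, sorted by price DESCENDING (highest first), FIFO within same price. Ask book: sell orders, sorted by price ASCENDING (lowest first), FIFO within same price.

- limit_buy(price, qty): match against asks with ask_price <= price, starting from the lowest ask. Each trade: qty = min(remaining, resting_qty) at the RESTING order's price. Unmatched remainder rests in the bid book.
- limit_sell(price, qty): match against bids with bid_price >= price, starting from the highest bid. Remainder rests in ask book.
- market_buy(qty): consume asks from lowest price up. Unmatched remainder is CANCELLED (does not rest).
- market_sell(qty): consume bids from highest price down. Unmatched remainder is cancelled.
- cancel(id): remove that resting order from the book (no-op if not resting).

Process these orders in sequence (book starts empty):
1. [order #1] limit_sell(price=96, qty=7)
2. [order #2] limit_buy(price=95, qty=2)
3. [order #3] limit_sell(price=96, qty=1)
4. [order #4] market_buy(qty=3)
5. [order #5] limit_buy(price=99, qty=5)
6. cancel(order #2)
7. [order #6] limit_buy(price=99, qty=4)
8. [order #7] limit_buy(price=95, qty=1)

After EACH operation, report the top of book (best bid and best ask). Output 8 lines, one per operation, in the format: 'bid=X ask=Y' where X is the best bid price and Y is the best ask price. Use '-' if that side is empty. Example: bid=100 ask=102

After op 1 [order #1] limit_sell(price=96, qty=7): fills=none; bids=[-] asks=[#1:7@96]
After op 2 [order #2] limit_buy(price=95, qty=2): fills=none; bids=[#2:2@95] asks=[#1:7@96]
After op 3 [order #3] limit_sell(price=96, qty=1): fills=none; bids=[#2:2@95] asks=[#1:7@96 #3:1@96]
After op 4 [order #4] market_buy(qty=3): fills=#4x#1:3@96; bids=[#2:2@95] asks=[#1:4@96 #3:1@96]
After op 5 [order #5] limit_buy(price=99, qty=5): fills=#5x#1:4@96 #5x#3:1@96; bids=[#2:2@95] asks=[-]
After op 6 cancel(order #2): fills=none; bids=[-] asks=[-]
After op 7 [order #6] limit_buy(price=99, qty=4): fills=none; bids=[#6:4@99] asks=[-]
After op 8 [order #7] limit_buy(price=95, qty=1): fills=none; bids=[#6:4@99 #7:1@95] asks=[-]

Answer: bid=- ask=96
bid=95 ask=96
bid=95 ask=96
bid=95 ask=96
bid=95 ask=-
bid=- ask=-
bid=99 ask=-
bid=99 ask=-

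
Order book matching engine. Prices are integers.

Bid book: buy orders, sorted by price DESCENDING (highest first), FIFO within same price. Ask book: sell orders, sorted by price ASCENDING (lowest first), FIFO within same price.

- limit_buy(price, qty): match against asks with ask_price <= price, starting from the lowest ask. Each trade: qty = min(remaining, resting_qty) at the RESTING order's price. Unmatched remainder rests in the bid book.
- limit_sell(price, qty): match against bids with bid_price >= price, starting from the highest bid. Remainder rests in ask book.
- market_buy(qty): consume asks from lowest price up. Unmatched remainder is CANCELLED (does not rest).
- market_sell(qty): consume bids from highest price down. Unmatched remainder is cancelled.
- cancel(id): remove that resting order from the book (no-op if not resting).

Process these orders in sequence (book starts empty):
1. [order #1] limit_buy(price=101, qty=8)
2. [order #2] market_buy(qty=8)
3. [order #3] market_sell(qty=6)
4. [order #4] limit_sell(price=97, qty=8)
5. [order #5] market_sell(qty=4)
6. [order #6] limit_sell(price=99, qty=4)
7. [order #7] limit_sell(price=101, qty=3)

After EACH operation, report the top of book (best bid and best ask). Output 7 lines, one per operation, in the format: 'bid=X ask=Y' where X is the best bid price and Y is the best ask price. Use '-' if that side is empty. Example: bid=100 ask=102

After op 1 [order #1] limit_buy(price=101, qty=8): fills=none; bids=[#1:8@101] asks=[-]
After op 2 [order #2] market_buy(qty=8): fills=none; bids=[#1:8@101] asks=[-]
After op 3 [order #3] market_sell(qty=6): fills=#1x#3:6@101; bids=[#1:2@101] asks=[-]
After op 4 [order #4] limit_sell(price=97, qty=8): fills=#1x#4:2@101; bids=[-] asks=[#4:6@97]
After op 5 [order #5] market_sell(qty=4): fills=none; bids=[-] asks=[#4:6@97]
After op 6 [order #6] limit_sell(price=99, qty=4): fills=none; bids=[-] asks=[#4:6@97 #6:4@99]
After op 7 [order #7] limit_sell(price=101, qty=3): fills=none; bids=[-] asks=[#4:6@97 #6:4@99 #7:3@101]

Answer: bid=101 ask=-
bid=101 ask=-
bid=101 ask=-
bid=- ask=97
bid=- ask=97
bid=- ask=97
bid=- ask=97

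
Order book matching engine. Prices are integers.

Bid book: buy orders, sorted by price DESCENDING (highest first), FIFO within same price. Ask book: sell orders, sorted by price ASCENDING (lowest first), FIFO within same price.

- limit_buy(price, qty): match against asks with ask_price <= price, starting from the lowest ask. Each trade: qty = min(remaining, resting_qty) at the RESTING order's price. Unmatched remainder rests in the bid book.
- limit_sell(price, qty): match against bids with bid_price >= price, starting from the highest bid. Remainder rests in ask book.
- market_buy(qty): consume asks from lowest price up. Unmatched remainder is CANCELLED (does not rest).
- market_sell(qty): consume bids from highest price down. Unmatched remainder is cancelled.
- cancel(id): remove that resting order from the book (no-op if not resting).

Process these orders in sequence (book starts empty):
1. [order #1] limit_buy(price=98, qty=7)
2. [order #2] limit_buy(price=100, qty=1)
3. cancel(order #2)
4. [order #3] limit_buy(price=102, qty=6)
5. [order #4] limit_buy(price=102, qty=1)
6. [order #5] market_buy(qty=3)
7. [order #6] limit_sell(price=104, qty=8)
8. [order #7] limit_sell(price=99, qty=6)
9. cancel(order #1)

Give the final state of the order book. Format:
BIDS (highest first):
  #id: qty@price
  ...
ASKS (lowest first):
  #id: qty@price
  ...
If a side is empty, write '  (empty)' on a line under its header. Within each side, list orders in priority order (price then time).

After op 1 [order #1] limit_buy(price=98, qty=7): fills=none; bids=[#1:7@98] asks=[-]
After op 2 [order #2] limit_buy(price=100, qty=1): fills=none; bids=[#2:1@100 #1:7@98] asks=[-]
After op 3 cancel(order #2): fills=none; bids=[#1:7@98] asks=[-]
After op 4 [order #3] limit_buy(price=102, qty=6): fills=none; bids=[#3:6@102 #1:7@98] asks=[-]
After op 5 [order #4] limit_buy(price=102, qty=1): fills=none; bids=[#3:6@102 #4:1@102 #1:7@98] asks=[-]
After op 6 [order #5] market_buy(qty=3): fills=none; bids=[#3:6@102 #4:1@102 #1:7@98] asks=[-]
After op 7 [order #6] limit_sell(price=104, qty=8): fills=none; bids=[#3:6@102 #4:1@102 #1:7@98] asks=[#6:8@104]
After op 8 [order #7] limit_sell(price=99, qty=6): fills=#3x#7:6@102; bids=[#4:1@102 #1:7@98] asks=[#6:8@104]
After op 9 cancel(order #1): fills=none; bids=[#4:1@102] asks=[#6:8@104]

Answer: BIDS (highest first):
  #4: 1@102
ASKS (lowest first):
  #6: 8@104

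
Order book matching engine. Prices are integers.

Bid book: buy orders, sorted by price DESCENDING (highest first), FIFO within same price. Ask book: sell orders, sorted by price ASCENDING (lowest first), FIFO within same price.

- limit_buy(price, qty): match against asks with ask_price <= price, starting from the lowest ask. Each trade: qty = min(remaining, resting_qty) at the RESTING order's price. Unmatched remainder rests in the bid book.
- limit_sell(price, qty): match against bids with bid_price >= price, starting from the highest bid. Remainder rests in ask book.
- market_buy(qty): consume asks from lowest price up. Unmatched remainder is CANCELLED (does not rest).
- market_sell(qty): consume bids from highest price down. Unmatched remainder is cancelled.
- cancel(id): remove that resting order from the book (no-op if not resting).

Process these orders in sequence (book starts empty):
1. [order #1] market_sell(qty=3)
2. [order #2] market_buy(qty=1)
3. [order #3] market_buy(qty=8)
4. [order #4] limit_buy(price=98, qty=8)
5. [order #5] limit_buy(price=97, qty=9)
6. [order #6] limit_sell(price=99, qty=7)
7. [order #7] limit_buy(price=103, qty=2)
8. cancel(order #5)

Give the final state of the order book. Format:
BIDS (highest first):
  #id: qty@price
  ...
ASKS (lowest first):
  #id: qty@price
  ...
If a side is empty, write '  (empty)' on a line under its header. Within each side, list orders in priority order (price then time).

Answer: BIDS (highest first):
  #4: 8@98
ASKS (lowest first):
  #6: 5@99

Derivation:
After op 1 [order #1] market_sell(qty=3): fills=none; bids=[-] asks=[-]
After op 2 [order #2] market_buy(qty=1): fills=none; bids=[-] asks=[-]
After op 3 [order #3] market_buy(qty=8): fills=none; bids=[-] asks=[-]
After op 4 [order #4] limit_buy(price=98, qty=8): fills=none; bids=[#4:8@98] asks=[-]
After op 5 [order #5] limit_buy(price=97, qty=9): fills=none; bids=[#4:8@98 #5:9@97] asks=[-]
After op 6 [order #6] limit_sell(price=99, qty=7): fills=none; bids=[#4:8@98 #5:9@97] asks=[#6:7@99]
After op 7 [order #7] limit_buy(price=103, qty=2): fills=#7x#6:2@99; bids=[#4:8@98 #5:9@97] asks=[#6:5@99]
After op 8 cancel(order #5): fills=none; bids=[#4:8@98] asks=[#6:5@99]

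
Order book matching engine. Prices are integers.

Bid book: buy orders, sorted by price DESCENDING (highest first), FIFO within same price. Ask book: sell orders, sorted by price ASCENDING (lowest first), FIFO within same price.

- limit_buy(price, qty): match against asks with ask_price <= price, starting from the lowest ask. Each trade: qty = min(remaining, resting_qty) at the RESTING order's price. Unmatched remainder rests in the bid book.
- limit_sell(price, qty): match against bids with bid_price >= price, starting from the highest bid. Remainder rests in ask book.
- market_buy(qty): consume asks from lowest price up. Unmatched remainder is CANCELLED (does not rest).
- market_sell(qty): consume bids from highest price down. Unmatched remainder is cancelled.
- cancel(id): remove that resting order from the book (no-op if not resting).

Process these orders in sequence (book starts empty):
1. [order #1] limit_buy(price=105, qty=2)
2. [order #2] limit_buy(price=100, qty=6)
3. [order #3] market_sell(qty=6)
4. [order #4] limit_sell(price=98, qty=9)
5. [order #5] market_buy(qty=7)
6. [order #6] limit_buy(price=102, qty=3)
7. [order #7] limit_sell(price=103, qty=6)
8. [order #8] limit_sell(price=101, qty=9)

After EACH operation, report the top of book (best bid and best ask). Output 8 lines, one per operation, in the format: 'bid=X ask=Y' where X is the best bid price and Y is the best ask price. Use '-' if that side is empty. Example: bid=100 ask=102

After op 1 [order #1] limit_buy(price=105, qty=2): fills=none; bids=[#1:2@105] asks=[-]
After op 2 [order #2] limit_buy(price=100, qty=6): fills=none; bids=[#1:2@105 #2:6@100] asks=[-]
After op 3 [order #3] market_sell(qty=6): fills=#1x#3:2@105 #2x#3:4@100; bids=[#2:2@100] asks=[-]
After op 4 [order #4] limit_sell(price=98, qty=9): fills=#2x#4:2@100; bids=[-] asks=[#4:7@98]
After op 5 [order #5] market_buy(qty=7): fills=#5x#4:7@98; bids=[-] asks=[-]
After op 6 [order #6] limit_buy(price=102, qty=3): fills=none; bids=[#6:3@102] asks=[-]
After op 7 [order #7] limit_sell(price=103, qty=6): fills=none; bids=[#6:3@102] asks=[#7:6@103]
After op 8 [order #8] limit_sell(price=101, qty=9): fills=#6x#8:3@102; bids=[-] asks=[#8:6@101 #7:6@103]

Answer: bid=105 ask=-
bid=105 ask=-
bid=100 ask=-
bid=- ask=98
bid=- ask=-
bid=102 ask=-
bid=102 ask=103
bid=- ask=101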